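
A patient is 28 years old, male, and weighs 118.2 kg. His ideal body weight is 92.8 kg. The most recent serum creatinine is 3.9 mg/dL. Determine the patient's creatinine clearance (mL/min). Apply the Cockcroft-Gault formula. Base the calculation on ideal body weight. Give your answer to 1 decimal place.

CrCl = (140 − 28) × 92.8 / (72 × 3.9) = 10393.6 / 280.80 ≈ 37.0 mL/min

37.0 mL/min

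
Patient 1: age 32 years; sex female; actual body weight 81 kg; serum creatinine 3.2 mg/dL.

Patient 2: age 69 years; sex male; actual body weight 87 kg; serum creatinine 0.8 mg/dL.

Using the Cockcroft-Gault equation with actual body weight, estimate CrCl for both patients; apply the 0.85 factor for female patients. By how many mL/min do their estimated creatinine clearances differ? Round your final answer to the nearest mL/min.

Patient 1: CrCl = (140 − 32) × 81 / (72 × 3.2) × 0.85 = 8748.0 / 230.40 × 0.85 ≈ 32.3 mL/min
Patient 2: CrCl = (140 − 69) × 87 / (72 × 0.8) = 6177.0 / 57.60 ≈ 107.2 mL/min
|32.3 − 107.2| = 74.9 mL/min

75 mL/min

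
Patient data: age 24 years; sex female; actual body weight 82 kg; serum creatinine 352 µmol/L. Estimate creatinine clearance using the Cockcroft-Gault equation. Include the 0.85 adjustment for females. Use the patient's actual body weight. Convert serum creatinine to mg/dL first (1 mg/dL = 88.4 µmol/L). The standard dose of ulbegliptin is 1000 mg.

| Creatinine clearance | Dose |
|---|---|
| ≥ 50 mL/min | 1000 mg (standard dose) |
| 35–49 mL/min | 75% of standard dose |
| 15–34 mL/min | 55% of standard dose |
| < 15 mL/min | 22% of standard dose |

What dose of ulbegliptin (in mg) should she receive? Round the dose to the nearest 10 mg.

SCr = 352 / 88.4 = 3.982 mg/dL
CrCl = (140 − 24) × 82 / (72 × 3.982) × 0.85 = 9512.0 / 286.70 × 0.85 ≈ 28.2 mL/min
CrCl ≈ 28 mL/min → bracket 15–34 mL/min.
55% of 1000 mg = 550 mg

550 mg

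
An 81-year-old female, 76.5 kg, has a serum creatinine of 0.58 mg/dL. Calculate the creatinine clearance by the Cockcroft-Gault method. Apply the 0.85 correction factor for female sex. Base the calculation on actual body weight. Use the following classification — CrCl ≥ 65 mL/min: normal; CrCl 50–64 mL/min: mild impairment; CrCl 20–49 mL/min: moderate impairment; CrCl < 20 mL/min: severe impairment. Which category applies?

normal

CrCl = (140 − 81) × 76.5 / (72 × 0.58) × 0.85 = 4513.5 / 41.76 × 0.85 ≈ 91.9 mL/min
92 mL/min falls in the 'normal' range.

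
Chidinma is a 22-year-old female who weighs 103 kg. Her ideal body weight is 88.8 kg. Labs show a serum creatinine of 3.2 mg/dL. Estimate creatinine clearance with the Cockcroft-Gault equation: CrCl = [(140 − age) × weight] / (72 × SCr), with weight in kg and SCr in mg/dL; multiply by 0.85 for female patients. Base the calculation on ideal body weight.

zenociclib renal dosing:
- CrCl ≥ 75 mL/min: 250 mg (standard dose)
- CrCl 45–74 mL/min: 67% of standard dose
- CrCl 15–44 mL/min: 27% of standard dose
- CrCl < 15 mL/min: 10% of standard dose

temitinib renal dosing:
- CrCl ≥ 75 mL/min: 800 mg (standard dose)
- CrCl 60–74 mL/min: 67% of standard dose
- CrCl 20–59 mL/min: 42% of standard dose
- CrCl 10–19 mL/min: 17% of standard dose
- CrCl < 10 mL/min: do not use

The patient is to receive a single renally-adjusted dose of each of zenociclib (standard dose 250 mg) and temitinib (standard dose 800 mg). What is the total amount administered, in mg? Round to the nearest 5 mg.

CrCl = (140 − 22) × 88.8 / (72 × 3.2) × 0.85 = 10478.4 / 230.40 × 0.85 ≈ 38.7 mL/min
CrCl ≈ 39 mL/min.
zenociclib: 15–44 mL/min → 27% of 250 mg = 67.5 mg.
temitinib: 20–59 mL/min → 42% of 800 mg = 336 mg.
Total = 67.5 + 336 = 403.5 mg.

405 mg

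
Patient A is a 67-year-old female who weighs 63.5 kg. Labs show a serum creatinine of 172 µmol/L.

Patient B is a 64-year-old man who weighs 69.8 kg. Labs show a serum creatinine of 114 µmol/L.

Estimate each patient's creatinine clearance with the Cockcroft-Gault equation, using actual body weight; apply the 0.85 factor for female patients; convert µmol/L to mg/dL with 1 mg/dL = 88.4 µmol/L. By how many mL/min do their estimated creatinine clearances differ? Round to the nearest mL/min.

Patient A: SCr = 172 / 88.4 = 1.946 mg/dL
Patient A: CrCl = (140 − 67) × 63.5 / (72 × 1.946) × 0.85 = 4635.5 / 140.11 × 0.85 ≈ 28.1 mL/min
Patient B: SCr = 114 / 88.4 = 1.29 mg/dL
Patient B: CrCl = (140 − 64) × 69.8 / (72 × 1.29) = 5304.8 / 92.88 ≈ 57.1 mL/min
|28.1 − 57.1| = 29.0 mL/min

29 mL/min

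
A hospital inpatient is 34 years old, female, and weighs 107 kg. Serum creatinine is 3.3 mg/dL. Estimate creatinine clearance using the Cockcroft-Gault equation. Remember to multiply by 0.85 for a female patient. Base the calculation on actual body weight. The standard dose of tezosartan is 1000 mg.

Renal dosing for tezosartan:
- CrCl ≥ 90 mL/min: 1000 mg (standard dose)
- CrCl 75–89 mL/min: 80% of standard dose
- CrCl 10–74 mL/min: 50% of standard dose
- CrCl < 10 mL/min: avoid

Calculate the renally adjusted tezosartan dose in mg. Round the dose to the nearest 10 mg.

500 mg

CrCl = (140 − 34) × 107 / (72 × 3.3) × 0.85 = 11342.0 / 237.60 × 0.85 ≈ 40.6 mL/min
CrCl ≈ 41 mL/min → bracket 10–74 mL/min.
50% of 1000 mg = 500 mg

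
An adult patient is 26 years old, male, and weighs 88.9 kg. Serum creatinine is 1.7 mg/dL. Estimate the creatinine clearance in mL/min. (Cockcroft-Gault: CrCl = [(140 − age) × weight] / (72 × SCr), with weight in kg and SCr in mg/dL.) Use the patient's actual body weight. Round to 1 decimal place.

CrCl = (140 − 26) × 88.9 / (72 × 1.7) = 10134.6 / 122.40 ≈ 82.8 mL/min

82.8 mL/min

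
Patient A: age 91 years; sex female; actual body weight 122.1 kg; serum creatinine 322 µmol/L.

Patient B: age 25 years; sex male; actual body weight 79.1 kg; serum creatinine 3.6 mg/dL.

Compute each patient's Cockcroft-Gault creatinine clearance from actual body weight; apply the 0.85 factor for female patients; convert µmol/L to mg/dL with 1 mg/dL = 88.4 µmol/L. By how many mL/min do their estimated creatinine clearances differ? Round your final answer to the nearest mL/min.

Patient A: SCr = 322 / 88.4 = 3.643 mg/dL
Patient A: CrCl = (140 − 91) × 122.1 / (72 × 3.643) × 0.85 = 5982.9 / 262.30 × 0.85 ≈ 19.4 mL/min
Patient B: CrCl = (140 − 25) × 79.1 / (72 × 3.6) = 9096.5 / 259.20 ≈ 35.1 mL/min
|19.4 − 35.1| = 15.7 mL/min

16 mL/min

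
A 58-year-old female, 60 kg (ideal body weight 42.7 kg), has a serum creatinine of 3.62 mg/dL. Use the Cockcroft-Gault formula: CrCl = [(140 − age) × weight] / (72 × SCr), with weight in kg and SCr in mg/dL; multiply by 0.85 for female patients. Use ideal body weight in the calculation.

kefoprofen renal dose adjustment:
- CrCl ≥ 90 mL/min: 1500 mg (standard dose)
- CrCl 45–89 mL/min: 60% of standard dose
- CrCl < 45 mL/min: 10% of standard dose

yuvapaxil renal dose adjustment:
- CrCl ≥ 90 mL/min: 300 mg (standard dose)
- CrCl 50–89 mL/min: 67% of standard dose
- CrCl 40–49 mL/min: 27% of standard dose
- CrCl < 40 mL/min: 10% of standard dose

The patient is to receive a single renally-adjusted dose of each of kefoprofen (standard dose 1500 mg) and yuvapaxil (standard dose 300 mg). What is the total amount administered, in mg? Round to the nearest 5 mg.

CrCl = (140 − 58) × 42.7 / (72 × 3.62) × 0.85 = 3501.4 / 260.64 × 0.85 ≈ 11.4 mL/min
CrCl ≈ 11 mL/min.
kefoprofen: < 45 mL/min → 10% of 1500 mg = 150 mg.
yuvapaxil: < 40 mL/min → 10% of 300 mg = 30 mg.
Total = 150 + 30 = 180 mg.

180 mg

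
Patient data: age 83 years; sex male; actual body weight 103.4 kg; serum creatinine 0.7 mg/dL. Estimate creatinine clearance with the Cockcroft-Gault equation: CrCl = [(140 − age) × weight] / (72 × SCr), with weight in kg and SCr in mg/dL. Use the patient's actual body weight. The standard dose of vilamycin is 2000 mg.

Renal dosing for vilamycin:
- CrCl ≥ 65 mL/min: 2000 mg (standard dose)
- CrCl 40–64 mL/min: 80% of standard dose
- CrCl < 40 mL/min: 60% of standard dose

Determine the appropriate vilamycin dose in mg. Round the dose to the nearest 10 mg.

CrCl = (140 − 83) × 103.4 / (72 × 0.7) = 5893.8 / 50.40 ≈ 116.9 mL/min
CrCl ≈ 117 mL/min → bracket ≥ 65 mL/min.
100% of 2000 mg = 2000 mg

2000 mg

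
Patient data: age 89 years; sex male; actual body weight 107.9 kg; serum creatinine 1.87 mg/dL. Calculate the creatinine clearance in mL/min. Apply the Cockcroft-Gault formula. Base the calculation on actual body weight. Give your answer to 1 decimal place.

CrCl = (140 − 89) × 107.9 / (72 × 1.87) = 5502.9 / 134.64 ≈ 40.9 mL/min

40.9 mL/min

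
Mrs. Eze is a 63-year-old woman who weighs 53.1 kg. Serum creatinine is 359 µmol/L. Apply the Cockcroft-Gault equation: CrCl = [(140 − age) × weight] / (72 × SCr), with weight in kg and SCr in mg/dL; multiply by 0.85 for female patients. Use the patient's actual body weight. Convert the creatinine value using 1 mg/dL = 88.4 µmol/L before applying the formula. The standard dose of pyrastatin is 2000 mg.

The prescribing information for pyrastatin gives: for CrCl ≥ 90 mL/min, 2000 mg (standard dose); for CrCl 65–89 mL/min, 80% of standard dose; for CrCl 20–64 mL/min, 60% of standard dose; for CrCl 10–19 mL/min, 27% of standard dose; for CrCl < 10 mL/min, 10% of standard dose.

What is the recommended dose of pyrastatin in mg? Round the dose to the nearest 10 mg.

540 mg

SCr = 359 / 88.4 = 4.061 mg/dL
CrCl = (140 − 63) × 53.1 / (72 × 4.061) × 0.85 = 4088.7 / 292.39 × 0.85 ≈ 11.9 mL/min
CrCl ≈ 12 mL/min → bracket 10–19 mL/min.
27% of 2000 mg = 540 mg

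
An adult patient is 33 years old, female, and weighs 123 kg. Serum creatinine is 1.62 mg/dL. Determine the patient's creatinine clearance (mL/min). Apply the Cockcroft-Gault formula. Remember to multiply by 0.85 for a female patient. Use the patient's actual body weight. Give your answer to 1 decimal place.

95.9 mL/min

CrCl = (140 − 33) × 123 / (72 × 1.62) × 0.85 = 13161.0 / 116.64 × 0.85 ≈ 95.9 mL/min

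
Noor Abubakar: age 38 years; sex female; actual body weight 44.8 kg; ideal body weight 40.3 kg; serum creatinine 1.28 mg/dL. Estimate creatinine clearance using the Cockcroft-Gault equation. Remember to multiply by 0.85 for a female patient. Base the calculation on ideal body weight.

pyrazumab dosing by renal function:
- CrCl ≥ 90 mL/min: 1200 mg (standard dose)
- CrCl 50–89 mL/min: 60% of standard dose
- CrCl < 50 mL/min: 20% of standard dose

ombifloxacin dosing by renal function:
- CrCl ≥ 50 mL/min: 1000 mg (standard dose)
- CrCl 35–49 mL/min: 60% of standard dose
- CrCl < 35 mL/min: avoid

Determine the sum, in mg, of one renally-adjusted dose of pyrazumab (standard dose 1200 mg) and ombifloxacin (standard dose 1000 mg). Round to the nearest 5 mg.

840 mg

CrCl = (140 − 38) × 40.3 / (72 × 1.28) × 0.85 = 4110.6 / 92.16 × 0.85 ≈ 37.9 mL/min
CrCl ≈ 38 mL/min.
pyrazumab: < 50 mL/min → 20% of 1200 mg = 240 mg.
ombifloxacin: 35–49 mL/min → 60% of 1000 mg = 600 mg.
Total = 240 + 600 = 840 mg.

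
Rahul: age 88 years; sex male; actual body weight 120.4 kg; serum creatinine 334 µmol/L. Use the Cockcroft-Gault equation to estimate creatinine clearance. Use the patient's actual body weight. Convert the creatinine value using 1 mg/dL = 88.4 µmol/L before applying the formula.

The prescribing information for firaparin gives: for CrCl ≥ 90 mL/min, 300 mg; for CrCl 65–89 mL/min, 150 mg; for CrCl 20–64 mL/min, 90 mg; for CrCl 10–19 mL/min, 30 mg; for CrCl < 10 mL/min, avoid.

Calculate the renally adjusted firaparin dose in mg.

SCr = 334 / 88.4 = 3.778 mg/dL
CrCl = (140 − 88) × 120.4 / (72 × 3.778) = 6260.8 / 272.02 ≈ 23.0 mL/min
CrCl ≈ 23 mL/min → bracket 20–64 mL/min.
Dose for this bracket: 90 mg.

90 mg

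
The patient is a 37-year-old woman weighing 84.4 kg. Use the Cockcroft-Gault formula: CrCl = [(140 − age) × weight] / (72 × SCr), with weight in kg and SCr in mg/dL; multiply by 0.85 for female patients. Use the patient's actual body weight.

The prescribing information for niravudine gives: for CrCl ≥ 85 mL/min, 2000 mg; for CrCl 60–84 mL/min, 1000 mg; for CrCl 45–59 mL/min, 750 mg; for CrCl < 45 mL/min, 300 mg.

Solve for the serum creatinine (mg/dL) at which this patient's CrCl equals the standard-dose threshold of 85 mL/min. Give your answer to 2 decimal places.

1.21 mg/dL

Standard dose requires CrCl ≥ 85 mL/min.
Set (140 − 37) × 84.4 × 0.85 / (72 × SCr) = 85
SCr = (140 − 37) × 84.4 × 0.85 / (72 × 85) = 1.207 mg/dL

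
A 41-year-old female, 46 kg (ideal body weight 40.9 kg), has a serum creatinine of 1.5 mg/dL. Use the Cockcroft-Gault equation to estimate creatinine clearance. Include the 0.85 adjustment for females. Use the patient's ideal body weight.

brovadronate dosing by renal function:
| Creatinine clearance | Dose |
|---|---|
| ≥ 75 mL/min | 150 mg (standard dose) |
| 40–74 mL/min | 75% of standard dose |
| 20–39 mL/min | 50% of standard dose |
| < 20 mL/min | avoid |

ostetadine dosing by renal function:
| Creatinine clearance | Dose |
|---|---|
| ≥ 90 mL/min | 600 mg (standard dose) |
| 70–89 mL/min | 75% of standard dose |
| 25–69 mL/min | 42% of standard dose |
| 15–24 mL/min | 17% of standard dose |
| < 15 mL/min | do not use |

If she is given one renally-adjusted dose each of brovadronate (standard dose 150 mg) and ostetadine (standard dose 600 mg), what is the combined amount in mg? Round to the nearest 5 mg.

325 mg

CrCl = (140 − 41) × 40.9 / (72 × 1.5) × 0.85 = 4049.1 / 108.00 × 0.85 ≈ 31.9 mL/min
CrCl ≈ 32 mL/min.
brovadronate: 20–39 mL/min → 50% of 150 mg = 75 mg.
ostetadine: 25–69 mL/min → 42% of 600 mg = 252 mg.
Total = 75 + 252 = 327 mg.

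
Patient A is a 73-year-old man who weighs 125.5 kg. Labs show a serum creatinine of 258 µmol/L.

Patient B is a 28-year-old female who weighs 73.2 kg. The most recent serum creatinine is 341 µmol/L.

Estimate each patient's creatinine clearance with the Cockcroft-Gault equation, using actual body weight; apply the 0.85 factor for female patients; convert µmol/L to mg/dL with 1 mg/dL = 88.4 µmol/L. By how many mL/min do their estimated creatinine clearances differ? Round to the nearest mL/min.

Patient A: SCr = 258 / 88.4 = 2.919 mg/dL
Patient A: CrCl = (140 − 73) × 125.5 / (72 × 2.919) = 8408.5 / 210.17 ≈ 40.0 mL/min
Patient B: SCr = 341 / 88.4 = 3.857 mg/dL
Patient B: CrCl = (140 − 28) × 73.2 / (72 × 3.857) × 0.85 = 8198.4 / 277.70 × 0.85 ≈ 25.1 mL/min
|40.0 − 25.1| = 14.9 mL/min

15 mL/min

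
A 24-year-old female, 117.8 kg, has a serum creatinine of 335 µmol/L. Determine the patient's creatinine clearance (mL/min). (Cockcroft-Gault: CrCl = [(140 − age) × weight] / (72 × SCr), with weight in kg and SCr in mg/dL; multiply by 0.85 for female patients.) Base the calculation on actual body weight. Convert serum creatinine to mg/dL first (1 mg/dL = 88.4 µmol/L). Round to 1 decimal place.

42.6 mL/min

SCr = 335 / 88.4 = 3.79 mg/dL
CrCl = (140 − 24) × 117.8 / (72 × 3.79) × 0.85 = 13664.8 / 272.88 × 0.85 ≈ 42.6 mL/min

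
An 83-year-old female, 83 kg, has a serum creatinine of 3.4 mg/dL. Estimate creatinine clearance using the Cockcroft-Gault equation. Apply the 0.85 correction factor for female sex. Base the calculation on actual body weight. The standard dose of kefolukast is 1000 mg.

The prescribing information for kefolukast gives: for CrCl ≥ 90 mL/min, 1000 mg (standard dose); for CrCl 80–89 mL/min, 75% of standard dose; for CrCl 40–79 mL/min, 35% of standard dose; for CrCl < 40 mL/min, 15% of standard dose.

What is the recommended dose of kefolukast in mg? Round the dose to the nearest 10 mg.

150 mg

CrCl = (140 − 83) × 83 / (72 × 3.4) × 0.85 = 4731.0 / 244.80 × 0.85 ≈ 16.4 mL/min
CrCl ≈ 16 mL/min → bracket < 40 mL/min.
15% of 1000 mg = 150 mg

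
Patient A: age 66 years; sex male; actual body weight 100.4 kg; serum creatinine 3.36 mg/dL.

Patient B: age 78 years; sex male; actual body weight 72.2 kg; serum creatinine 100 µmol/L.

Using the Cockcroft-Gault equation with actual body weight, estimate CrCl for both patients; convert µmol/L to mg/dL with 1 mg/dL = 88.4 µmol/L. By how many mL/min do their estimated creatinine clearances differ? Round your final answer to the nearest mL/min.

24 mL/min

Patient A: CrCl = (140 − 66) × 100.4 / (72 × 3.36) = 7429.6 / 241.92 ≈ 30.7 mL/min
Patient B: SCr = 100 / 88.4 = 1.131 mg/dL
Patient B: CrCl = (140 − 78) × 72.2 / (72 × 1.131) = 4476.4 / 81.43 ≈ 55.0 mL/min
|30.7 − 55.0| = 24.3 mL/min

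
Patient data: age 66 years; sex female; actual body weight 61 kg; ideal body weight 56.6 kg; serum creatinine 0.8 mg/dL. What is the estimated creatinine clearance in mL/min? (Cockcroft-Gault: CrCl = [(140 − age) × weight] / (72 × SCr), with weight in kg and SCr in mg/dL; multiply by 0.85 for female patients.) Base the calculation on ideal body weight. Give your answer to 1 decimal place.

61.8 mL/min

CrCl = (140 − 66) × 56.6 / (72 × 0.8) × 0.85 = 4188.4 / 57.60 × 0.85 ≈ 61.8 mL/min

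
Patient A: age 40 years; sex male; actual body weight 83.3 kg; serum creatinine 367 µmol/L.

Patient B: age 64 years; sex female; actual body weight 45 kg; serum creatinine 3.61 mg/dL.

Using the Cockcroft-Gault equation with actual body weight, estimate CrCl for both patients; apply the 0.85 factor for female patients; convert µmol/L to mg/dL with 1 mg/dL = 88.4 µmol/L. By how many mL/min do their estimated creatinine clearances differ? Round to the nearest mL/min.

Patient A: SCr = 367 / 88.4 = 4.152 mg/dL
Patient A: CrCl = (140 − 40) × 83.3 / (72 × 4.152) = 8330.0 / 298.94 ≈ 27.9 mL/min
Patient B: CrCl = (140 − 64) × 45 / (72 × 3.61) × 0.85 = 3420.0 / 259.92 × 0.85 ≈ 11.2 mL/min
|27.9 − 11.2| = 16.7 mL/min

17 mL/min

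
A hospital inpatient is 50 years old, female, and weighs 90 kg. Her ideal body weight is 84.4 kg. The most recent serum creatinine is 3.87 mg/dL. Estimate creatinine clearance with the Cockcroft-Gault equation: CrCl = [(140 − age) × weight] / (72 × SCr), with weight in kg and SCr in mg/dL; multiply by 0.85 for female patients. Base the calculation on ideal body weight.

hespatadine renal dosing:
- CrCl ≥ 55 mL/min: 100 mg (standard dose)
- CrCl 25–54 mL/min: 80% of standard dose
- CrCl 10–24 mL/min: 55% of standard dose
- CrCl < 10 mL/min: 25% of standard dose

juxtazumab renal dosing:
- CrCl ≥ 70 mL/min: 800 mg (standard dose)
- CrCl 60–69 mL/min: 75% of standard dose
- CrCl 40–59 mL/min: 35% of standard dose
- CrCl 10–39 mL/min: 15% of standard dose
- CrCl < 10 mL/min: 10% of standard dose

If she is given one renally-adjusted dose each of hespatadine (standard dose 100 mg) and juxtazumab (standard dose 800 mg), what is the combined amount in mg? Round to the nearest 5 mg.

175 mg

CrCl = (140 − 50) × 84.4 / (72 × 3.87) × 0.85 = 7596.0 / 278.64 × 0.85 ≈ 23.2 mL/min
CrCl ≈ 23 mL/min.
hespatadine: 10–24 mL/min → 55% of 100 mg = 55 mg.
juxtazumab: 10–39 mL/min → 15% of 800 mg = 120 mg.
Total = 55 + 120 = 175 mg.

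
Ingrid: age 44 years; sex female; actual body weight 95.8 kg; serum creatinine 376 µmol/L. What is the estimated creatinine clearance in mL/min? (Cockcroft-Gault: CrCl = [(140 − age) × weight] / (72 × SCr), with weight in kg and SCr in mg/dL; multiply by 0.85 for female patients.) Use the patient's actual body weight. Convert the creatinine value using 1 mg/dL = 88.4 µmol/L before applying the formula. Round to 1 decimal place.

25.5 mL/min

SCr = 376 / 88.4 = 4.253 mg/dL
CrCl = (140 − 44) × 95.8 / (72 × 4.253) × 0.85 = 9196.8 / 306.22 × 0.85 ≈ 25.5 mL/min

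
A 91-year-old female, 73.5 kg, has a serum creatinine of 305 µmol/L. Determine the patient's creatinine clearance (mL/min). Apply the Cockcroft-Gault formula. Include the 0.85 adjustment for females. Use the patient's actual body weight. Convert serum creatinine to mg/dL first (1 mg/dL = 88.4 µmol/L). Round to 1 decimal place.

12.3 mL/min

SCr = 305 / 88.4 = 3.45 mg/dL
CrCl = (140 − 91) × 73.5 / (72 × 3.45) × 0.85 = 3601.5 / 248.40 × 0.85 ≈ 12.3 mL/min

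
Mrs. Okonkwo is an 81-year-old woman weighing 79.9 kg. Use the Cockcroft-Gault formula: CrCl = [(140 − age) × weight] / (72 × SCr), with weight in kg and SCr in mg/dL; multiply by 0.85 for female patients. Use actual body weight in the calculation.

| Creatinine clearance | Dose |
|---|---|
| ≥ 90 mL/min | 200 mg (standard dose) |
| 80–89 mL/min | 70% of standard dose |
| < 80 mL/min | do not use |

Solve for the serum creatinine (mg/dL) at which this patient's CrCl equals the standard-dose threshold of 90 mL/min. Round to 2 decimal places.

Standard dose requires CrCl ≥ 90 mL/min.
Set (140 − 81) × 79.9 × 0.85 / (72 × SCr) = 90
SCr = (140 − 81) × 79.9 × 0.85 / (72 × 90) = 0.618 mg/dL

0.62 mg/dL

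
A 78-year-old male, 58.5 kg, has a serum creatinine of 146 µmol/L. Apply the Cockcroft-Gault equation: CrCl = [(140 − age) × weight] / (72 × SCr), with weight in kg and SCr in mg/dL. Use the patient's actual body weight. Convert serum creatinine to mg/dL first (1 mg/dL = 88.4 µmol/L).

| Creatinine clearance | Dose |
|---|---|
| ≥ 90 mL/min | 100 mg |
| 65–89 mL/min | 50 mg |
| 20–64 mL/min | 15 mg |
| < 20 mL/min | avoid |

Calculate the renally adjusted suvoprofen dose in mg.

SCr = 146 / 88.4 = 1.652 mg/dL
CrCl = (140 − 78) × 58.5 / (72 × 1.652) = 3627.0 / 118.94 ≈ 30.5 mL/min
CrCl ≈ 31 mL/min → bracket 20–64 mL/min.
Dose for this bracket: 15 mg.

15 mg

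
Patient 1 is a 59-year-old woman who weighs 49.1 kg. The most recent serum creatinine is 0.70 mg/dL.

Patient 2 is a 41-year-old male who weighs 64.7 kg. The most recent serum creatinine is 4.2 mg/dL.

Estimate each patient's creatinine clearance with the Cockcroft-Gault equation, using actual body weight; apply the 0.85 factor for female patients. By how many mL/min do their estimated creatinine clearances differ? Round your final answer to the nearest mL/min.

46 mL/min

Patient 1: CrCl = (140 − 59) × 49.1 / (72 × 0.7) × 0.85 = 3977.1 / 50.40 × 0.85 ≈ 67.1 mL/min
Patient 2: CrCl = (140 − 41) × 64.7 / (72 × 4.2) = 6405.3 / 302.40 ≈ 21.2 mL/min
|67.1 − 21.2| = 45.9 mL/min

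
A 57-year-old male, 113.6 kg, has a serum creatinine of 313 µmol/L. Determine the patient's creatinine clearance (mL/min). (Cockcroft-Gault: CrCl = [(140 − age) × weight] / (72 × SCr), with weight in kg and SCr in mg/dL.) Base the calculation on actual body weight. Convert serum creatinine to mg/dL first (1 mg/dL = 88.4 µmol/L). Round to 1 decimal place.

SCr = 313 / 88.4 = 3.541 mg/dL
CrCl = (140 − 57) × 113.6 / (72 × 3.541) = 9428.8 / 254.95 ≈ 37.0 mL/min

37.0 mL/min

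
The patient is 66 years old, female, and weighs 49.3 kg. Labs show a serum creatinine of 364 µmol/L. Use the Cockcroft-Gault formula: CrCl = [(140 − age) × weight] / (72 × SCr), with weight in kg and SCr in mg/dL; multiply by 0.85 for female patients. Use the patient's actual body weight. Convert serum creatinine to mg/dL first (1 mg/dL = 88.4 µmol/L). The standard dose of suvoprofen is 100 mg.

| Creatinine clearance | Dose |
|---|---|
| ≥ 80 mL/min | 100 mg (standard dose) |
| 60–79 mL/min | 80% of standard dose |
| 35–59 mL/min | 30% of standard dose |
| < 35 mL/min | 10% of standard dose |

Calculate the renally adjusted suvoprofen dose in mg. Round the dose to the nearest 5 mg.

10 mg

SCr = 364 / 88.4 = 4.118 mg/dL
CrCl = (140 − 66) × 49.3 / (72 × 4.118) × 0.85 = 3648.2 / 296.50 × 0.85 ≈ 10.5 mL/min
CrCl ≈ 10 mL/min → bracket < 35 mL/min.
10% of 100 mg = 10 mg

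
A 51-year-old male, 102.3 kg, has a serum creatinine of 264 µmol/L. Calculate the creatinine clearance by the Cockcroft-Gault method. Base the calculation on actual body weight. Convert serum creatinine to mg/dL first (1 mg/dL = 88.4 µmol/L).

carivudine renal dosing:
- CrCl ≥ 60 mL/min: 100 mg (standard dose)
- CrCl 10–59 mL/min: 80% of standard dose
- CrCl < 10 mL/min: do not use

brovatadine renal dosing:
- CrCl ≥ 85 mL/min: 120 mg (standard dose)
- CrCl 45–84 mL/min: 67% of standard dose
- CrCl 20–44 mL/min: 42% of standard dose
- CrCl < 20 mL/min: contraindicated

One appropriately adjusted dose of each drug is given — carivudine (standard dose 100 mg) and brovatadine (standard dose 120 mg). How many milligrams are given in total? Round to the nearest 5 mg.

130 mg

SCr = 264 / 88.4 = 2.986 mg/dL
CrCl = (140 − 51) × 102.3 / (72 × 2.986) = 9104.7 / 214.99 ≈ 42.3 mL/min
CrCl ≈ 42 mL/min.
carivudine: 10–59 mL/min → 80% of 100 mg = 80 mg.
brovatadine: 20–44 mL/min → 42% of 120 mg = 50.4 mg.
Total = 80 + 50.4 = 130.4 mg.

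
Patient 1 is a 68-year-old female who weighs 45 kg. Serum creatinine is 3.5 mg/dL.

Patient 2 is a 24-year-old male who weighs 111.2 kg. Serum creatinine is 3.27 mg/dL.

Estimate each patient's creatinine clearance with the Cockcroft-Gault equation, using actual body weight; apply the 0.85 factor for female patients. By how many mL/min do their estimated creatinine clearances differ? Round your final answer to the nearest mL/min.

Patient 1: CrCl = (140 − 68) × 45 / (72 × 3.5) × 0.85 = 3240.0 / 252.00 × 0.85 ≈ 10.9 mL/min
Patient 2: CrCl = (140 − 24) × 111.2 / (72 × 3.27) = 12899.2 / 235.44 ≈ 54.8 mL/min
|10.9 − 54.8| = 43.9 mL/min

44 mL/min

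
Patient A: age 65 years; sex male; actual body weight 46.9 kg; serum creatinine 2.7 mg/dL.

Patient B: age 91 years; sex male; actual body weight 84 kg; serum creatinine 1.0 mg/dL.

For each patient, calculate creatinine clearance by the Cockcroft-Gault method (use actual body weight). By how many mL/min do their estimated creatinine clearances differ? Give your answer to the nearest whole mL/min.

Patient A: CrCl = (140 − 65) × 46.9 / (72 × 2.7) = 3517.5 / 194.40 ≈ 18.1 mL/min
Patient B: CrCl = (140 − 91) × 84 / (72 × 1) = 4116.0 / 72.00 ≈ 57.2 mL/min
|18.1 − 57.2| = 39.1 mL/min

39 mL/min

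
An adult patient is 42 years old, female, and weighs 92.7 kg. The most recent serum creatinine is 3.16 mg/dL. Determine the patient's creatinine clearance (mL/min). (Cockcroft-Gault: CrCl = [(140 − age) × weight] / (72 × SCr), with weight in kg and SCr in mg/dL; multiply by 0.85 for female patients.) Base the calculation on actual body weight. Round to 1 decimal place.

CrCl = (140 − 42) × 92.7 / (72 × 3.16) × 0.85 = 9084.6 / 227.52 × 0.85 ≈ 33.9 mL/min

33.9 mL/min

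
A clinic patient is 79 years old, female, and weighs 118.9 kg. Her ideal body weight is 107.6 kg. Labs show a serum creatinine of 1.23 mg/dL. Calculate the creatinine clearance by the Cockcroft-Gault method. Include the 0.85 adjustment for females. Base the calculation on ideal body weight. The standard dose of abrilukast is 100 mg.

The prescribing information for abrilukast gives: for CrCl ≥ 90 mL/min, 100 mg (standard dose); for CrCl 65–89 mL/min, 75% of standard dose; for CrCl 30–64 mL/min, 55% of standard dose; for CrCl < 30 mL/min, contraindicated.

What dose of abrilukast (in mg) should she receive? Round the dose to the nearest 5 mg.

55 mg

CrCl = (140 − 79) × 107.6 / (72 × 1.23) × 0.85 = 6563.6 / 88.56 × 0.85 ≈ 63.0 mL/min
CrCl ≈ 63 mL/min → bracket 30–64 mL/min.
55% of 100 mg = 55 mg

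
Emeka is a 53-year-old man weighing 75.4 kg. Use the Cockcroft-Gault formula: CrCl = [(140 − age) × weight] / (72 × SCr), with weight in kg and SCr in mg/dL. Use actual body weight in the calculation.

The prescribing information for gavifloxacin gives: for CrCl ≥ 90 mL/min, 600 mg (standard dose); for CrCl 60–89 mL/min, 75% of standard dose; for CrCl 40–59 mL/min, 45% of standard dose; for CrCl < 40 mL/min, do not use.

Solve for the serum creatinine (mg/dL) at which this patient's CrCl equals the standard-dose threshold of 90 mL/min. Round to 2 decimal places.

Standard dose requires CrCl ≥ 90 mL/min.
Set (140 − 53) × 75.4 / (72 × SCr) = 90
SCr = (140 − 53) × 75.4 / (72 × 90) = 1.012 mg/dL

1.01 mg/dL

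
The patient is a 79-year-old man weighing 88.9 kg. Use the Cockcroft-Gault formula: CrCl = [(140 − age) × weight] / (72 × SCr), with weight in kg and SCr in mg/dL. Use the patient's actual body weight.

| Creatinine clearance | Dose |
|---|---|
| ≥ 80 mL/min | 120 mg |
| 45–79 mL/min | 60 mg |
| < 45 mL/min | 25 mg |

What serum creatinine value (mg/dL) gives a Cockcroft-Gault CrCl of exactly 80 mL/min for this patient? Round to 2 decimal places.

Standard dose requires CrCl ≥ 80 mL/min.
Set (140 − 79) × 88.9 / (72 × SCr) = 80
SCr = (140 − 79) × 88.9 / (72 × 80) = 0.941 mg/dL

0.94 mg/dL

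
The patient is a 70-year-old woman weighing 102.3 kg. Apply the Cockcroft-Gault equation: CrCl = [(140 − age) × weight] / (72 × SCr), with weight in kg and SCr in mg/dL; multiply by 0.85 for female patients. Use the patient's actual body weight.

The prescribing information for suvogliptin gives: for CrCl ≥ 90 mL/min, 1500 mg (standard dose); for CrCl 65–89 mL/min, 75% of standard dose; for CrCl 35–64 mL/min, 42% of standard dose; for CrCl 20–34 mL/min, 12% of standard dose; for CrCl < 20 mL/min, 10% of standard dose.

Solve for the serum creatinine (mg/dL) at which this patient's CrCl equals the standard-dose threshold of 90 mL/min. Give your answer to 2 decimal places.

0.94 mg/dL

Standard dose requires CrCl ≥ 90 mL/min.
Set (140 − 70) × 102.3 × 0.85 / (72 × SCr) = 90
SCr = (140 − 70) × 102.3 × 0.85 / (72 × 90) = 0.939 mg/dL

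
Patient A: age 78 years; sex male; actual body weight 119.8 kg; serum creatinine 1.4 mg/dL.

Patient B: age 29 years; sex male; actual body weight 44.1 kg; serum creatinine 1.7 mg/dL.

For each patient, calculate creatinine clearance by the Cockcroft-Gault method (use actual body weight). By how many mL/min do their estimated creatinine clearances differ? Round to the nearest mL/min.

34 mL/min

Patient A: CrCl = (140 − 78) × 119.8 / (72 × 1.4) = 7427.6 / 100.80 ≈ 73.7 mL/min
Patient B: CrCl = (140 − 29) × 44.1 / (72 × 1.7) = 4895.1 / 122.40 ≈ 40.0 mL/min
|73.7 − 40.0| = 33.7 mL/min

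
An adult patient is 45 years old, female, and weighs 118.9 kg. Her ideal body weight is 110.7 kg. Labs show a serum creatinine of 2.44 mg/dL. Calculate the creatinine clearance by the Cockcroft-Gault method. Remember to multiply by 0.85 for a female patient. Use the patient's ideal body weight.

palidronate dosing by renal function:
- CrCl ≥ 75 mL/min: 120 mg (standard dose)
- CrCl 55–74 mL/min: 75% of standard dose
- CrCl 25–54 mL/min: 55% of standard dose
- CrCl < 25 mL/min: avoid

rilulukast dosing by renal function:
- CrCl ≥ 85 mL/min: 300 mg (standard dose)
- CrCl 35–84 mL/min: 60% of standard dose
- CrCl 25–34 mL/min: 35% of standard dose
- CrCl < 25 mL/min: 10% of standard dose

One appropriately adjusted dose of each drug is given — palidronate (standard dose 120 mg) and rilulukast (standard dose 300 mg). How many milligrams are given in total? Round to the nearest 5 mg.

CrCl = (140 − 45) × 110.7 / (72 × 2.44) × 0.85 = 10516.5 / 175.68 × 0.85 ≈ 50.9 mL/min
CrCl ≈ 51 mL/min.
palidronate: 25–54 mL/min → 55% of 120 mg = 66 mg.
rilulukast: 35–84 mL/min → 60% of 300 mg = 180 mg.
Total = 66 + 180 = 246 mg.

245 mg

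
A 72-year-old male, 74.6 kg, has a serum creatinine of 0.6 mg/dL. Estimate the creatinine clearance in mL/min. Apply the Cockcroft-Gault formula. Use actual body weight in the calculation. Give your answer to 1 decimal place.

117.4 mL/min

CrCl = (140 − 72) × 74.6 / (72 × 0.6) = 5072.8 / 43.20 ≈ 117.4 mL/min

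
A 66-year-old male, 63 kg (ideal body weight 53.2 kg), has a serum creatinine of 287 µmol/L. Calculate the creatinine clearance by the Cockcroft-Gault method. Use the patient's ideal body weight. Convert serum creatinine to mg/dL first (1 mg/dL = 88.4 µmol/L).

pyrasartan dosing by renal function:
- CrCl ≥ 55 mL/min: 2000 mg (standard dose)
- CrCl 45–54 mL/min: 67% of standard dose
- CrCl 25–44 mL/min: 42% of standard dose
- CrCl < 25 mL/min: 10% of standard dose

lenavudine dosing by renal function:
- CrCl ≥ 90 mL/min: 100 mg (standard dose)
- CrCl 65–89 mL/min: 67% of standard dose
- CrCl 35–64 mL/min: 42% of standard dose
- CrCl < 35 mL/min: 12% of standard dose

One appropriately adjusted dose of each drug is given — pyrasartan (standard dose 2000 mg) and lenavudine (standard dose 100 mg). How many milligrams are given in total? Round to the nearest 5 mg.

SCr = 287 / 88.4 = 3.247 mg/dL
CrCl = (140 − 66) × 53.2 / (72 × 3.247) = 3936.8 / 233.78 ≈ 16.8 mL/min
CrCl ≈ 17 mL/min.
pyrasartan: < 25 mL/min → 10% of 2000 mg = 200 mg.
lenavudine: < 35 mL/min → 12% of 100 mg = 12 mg.
Total = 200 + 12 = 212 mg.

210 mg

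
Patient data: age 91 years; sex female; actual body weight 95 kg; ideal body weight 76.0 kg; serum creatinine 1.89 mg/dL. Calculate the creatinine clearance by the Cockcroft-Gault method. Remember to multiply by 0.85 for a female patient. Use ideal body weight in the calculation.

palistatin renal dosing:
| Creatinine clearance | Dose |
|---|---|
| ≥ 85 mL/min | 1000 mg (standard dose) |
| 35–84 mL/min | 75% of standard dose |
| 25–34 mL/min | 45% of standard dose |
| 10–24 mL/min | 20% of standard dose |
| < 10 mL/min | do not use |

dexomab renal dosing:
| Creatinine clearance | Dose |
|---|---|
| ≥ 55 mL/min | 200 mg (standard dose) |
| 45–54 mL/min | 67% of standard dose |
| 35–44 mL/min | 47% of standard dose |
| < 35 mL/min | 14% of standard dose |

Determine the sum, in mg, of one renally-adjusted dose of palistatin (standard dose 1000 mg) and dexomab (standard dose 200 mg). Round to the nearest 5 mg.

230 mg

CrCl = (140 − 91) × 76 / (72 × 1.89) × 0.85 = 3724.0 / 136.08 × 0.85 ≈ 23.3 mL/min
CrCl ≈ 23 mL/min.
palistatin: 10–24 mL/min → 20% of 1000 mg = 200 mg.
dexomab: < 35 mL/min → 14% of 200 mg = 28 mg.
Total = 200 + 28 = 228 mg.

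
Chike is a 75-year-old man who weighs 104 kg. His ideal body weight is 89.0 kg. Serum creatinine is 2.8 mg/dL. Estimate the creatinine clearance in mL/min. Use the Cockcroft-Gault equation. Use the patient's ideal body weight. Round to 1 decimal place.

CrCl = (140 − 75) × 89 / (72 × 2.8) = 5785.0 / 201.60 ≈ 28.7 mL/min

28.7 mL/min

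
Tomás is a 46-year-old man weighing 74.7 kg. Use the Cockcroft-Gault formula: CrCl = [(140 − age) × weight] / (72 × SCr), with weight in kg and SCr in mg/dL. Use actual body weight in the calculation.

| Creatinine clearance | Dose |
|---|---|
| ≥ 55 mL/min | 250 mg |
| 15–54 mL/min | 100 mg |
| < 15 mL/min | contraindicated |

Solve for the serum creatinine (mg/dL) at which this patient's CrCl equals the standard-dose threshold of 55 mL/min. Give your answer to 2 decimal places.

Standard dose requires CrCl ≥ 55 mL/min.
Set (140 − 46) × 74.7 / (72 × SCr) = 55
SCr = (140 − 46) × 74.7 / (72 × 55) = 1.773 mg/dL

1.77 mg/dL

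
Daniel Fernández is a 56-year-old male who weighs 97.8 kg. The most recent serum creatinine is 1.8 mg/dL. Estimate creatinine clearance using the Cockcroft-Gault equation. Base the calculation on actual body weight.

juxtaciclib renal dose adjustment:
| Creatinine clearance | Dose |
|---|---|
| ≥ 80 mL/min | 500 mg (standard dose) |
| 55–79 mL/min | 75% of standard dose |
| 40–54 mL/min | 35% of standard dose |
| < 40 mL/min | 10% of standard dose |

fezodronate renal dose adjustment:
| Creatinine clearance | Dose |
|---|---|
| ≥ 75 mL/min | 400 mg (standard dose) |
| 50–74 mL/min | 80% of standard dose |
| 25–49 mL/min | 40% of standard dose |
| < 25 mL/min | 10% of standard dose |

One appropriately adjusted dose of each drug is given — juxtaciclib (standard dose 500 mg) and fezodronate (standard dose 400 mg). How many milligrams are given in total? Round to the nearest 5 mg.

CrCl = (140 − 56) × 97.8 / (72 × 1.8) = 8215.2 / 129.60 ≈ 63.4 mL/min
CrCl ≈ 63 mL/min.
juxtaciclib: 55–79 mL/min → 75% of 500 mg = 375 mg.
fezodronate: 50–74 mL/min → 80% of 400 mg = 320 mg.
Total = 375 + 320 = 695 mg.

695 mg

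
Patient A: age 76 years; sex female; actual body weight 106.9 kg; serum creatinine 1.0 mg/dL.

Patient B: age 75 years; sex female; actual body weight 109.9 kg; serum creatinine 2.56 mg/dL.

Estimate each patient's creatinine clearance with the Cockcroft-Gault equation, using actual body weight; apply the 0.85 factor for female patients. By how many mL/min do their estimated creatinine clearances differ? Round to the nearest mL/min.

Patient A: CrCl = (140 − 76) × 106.9 / (72 × 1) × 0.85 = 6841.6 / 72.00 × 0.85 ≈ 80.8 mL/min
Patient B: CrCl = (140 − 75) × 109.9 / (72 × 2.56) × 0.85 = 7143.5 / 184.32 × 0.85 ≈ 32.9 mL/min
|80.8 − 32.9| = 47.9 mL/min

48 mL/min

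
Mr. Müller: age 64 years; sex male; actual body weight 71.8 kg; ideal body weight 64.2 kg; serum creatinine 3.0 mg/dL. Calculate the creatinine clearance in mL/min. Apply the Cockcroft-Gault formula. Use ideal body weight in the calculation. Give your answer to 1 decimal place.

CrCl = (140 − 64) × 64.2 / (72 × 3) = 4879.2 / 216.00 ≈ 22.6 mL/min

22.6 mL/min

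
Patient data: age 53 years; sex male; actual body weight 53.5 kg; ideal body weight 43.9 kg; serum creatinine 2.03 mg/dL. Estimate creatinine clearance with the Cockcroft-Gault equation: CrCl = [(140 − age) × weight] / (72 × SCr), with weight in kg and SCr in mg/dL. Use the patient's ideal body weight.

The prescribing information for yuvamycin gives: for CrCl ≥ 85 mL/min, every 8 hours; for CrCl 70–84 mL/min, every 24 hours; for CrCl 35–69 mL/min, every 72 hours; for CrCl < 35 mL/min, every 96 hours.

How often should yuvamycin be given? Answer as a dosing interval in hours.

every 96 hours

CrCl = (140 − 53) × 43.9 / (72 × 2.03) = 3819.3 / 146.16 ≈ 26.1 mL/min
CrCl ≈ 26 mL/min → bracket < 35 mL/min → every 96 hours.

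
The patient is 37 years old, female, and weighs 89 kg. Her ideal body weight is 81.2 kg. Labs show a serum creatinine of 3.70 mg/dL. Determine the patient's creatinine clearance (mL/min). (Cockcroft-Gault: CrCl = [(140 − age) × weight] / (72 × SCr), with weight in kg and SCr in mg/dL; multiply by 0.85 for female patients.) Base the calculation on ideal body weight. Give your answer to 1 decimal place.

CrCl = (140 − 37) × 81.2 / (72 × 3.7) × 0.85 = 8363.6 / 266.40 × 0.85 ≈ 26.7 mL/min

26.7 mL/min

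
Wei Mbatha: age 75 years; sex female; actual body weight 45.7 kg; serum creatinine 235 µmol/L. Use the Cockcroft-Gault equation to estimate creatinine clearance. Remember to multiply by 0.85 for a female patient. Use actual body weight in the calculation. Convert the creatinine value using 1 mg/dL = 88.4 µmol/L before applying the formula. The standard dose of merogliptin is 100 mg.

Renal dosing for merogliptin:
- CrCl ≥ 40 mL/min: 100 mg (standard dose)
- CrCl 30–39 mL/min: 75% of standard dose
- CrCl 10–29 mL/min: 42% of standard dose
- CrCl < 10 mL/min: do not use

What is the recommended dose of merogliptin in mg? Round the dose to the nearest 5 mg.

40 mg

SCr = 235 / 88.4 = 2.658 mg/dL
CrCl = (140 − 75) × 45.7 / (72 × 2.658) × 0.85 = 2970.5 / 191.38 × 0.85 ≈ 13.2 mL/min
CrCl ≈ 13 mL/min → bracket 10–29 mL/min.
42% of 100 mg = 42 mg → 40 mg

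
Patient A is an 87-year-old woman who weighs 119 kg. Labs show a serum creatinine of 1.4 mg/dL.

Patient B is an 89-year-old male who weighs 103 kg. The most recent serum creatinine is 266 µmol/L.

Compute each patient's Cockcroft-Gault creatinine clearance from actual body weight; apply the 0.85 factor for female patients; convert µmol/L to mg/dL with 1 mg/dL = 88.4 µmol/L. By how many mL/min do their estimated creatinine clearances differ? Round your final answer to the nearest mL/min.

Patient A: CrCl = (140 − 87) × 119 / (72 × 1.4) × 0.85 = 6307.0 / 100.80 × 0.85 ≈ 53.2 mL/min
Patient B: SCr = 266 / 88.4 = 3.009 mg/dL
Patient B: CrCl = (140 − 89) × 103 / (72 × 3.009) = 5253.0 / 216.65 ≈ 24.2 mL/min
|53.2 − 24.2| = 29.0 mL/min

29 mL/min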